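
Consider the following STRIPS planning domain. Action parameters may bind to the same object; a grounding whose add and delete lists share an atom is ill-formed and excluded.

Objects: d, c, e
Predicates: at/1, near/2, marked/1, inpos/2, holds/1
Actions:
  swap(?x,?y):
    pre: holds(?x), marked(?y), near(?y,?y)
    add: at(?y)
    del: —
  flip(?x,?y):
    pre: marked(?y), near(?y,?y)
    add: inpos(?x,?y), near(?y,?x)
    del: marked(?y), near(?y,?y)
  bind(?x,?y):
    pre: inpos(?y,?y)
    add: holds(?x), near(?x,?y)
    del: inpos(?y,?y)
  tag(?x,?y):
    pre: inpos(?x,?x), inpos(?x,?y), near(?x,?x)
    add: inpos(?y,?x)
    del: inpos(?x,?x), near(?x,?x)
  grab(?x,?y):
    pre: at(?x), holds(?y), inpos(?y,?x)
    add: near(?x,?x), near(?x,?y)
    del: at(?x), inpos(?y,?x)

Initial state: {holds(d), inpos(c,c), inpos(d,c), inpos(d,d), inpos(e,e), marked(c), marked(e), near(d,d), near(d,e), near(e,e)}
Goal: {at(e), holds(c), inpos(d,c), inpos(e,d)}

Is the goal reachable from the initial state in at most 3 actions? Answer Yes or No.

1. swap(d,e)  →  {at(e), holds(d), inpos(c,c), inpos(d,c), inpos(d,d), inpos(e,e), marked(c), marked(e), near(d,d), near(d,e), near(e,e)}
2. flip(d,e)  →  {at(e), holds(d), inpos(c,c), inpos(d,c), inpos(d,d), inpos(d,e), inpos(e,e), marked(c), near(d,d), near(d,e), near(e,d)}
3. bind(c,c)  →  {at(e), holds(c), holds(d), inpos(d,c), inpos(d,d), inpos(d,e), inpos(e,e), marked(c), near(c,c), near(d,d), near(d,e), near(e,d)}
4. tag(d,e)  →  {at(e), holds(c), holds(d), inpos(d,c), inpos(d,e), inpos(e,d), inpos(e,e), marked(c), near(c,c), near(d,e), near(e,d)}
optimal plan length = 4; 4 > 3

No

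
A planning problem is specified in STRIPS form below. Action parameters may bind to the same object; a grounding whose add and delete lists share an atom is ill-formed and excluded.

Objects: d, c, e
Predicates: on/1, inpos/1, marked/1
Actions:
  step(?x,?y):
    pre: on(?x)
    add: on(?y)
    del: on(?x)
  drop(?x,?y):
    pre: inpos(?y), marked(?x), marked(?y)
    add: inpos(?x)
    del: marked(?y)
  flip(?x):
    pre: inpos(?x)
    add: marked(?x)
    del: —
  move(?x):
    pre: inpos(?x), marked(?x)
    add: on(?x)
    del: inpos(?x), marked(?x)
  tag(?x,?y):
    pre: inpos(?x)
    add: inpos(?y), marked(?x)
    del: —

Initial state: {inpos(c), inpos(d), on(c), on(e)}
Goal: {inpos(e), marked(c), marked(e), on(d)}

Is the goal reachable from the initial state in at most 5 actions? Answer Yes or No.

Yes

1. step(c,d)  →  {inpos(c), inpos(d), on(d), on(e)}
2. tag(c,e)  →  {inpos(c), inpos(d), inpos(e), marked(c), on(d), on(e)}
3. flip(e)  →  {inpos(c), inpos(d), inpos(e), marked(c), marked(e), on(d), on(e)}
optimal plan length = 3; 3 ≤ 5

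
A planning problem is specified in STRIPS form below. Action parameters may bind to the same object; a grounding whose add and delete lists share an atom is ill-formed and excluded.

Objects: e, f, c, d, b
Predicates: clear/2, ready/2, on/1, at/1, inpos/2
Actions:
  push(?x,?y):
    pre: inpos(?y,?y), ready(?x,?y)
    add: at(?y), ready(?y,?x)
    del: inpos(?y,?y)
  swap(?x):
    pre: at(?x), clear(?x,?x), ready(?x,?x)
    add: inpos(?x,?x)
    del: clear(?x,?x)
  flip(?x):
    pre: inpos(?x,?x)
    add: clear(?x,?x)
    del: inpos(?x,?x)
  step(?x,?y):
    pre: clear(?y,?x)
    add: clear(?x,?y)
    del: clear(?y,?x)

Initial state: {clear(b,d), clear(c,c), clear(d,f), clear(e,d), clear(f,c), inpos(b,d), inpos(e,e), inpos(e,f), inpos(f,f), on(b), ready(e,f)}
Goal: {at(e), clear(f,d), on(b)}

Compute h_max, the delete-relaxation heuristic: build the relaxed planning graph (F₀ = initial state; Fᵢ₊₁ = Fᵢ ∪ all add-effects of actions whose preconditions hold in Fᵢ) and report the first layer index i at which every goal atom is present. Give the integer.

2

F0 = init (11 atoms)
F1 = F0 ∪ {at(f), clear(c,f), clear(d,b), clear(d,e), clear(e,e), clear(f,d), clear(f,f), ready(f,e)}  (19 atoms)
F2 = F1 ∪ {at(e)}  (20 atoms)
goal ⊆ F2  ⇒  h_max = 2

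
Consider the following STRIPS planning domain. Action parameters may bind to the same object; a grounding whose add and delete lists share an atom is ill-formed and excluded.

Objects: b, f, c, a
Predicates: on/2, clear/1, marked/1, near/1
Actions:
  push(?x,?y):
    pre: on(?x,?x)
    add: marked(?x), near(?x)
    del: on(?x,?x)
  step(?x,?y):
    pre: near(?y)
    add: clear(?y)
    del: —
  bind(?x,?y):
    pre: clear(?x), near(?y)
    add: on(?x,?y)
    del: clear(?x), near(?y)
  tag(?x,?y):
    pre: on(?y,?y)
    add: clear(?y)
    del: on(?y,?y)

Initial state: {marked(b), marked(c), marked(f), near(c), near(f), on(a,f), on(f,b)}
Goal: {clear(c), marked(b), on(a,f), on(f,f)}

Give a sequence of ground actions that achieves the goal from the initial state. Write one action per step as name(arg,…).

step(b,f); step(b,c); bind(f,f)

1. step(b,f)  →  {clear(f), marked(b), marked(c), marked(f), near(c), near(f), on(a,f), on(f,b)}
2. step(b,c)  →  {clear(c), clear(f), marked(b), marked(c), marked(f), near(c), near(f), on(a,f), on(f,b)}
3. bind(f,f)  →  {clear(c), marked(b), marked(c), marked(f), near(c), on(a,f), on(f,b), on(f,f)}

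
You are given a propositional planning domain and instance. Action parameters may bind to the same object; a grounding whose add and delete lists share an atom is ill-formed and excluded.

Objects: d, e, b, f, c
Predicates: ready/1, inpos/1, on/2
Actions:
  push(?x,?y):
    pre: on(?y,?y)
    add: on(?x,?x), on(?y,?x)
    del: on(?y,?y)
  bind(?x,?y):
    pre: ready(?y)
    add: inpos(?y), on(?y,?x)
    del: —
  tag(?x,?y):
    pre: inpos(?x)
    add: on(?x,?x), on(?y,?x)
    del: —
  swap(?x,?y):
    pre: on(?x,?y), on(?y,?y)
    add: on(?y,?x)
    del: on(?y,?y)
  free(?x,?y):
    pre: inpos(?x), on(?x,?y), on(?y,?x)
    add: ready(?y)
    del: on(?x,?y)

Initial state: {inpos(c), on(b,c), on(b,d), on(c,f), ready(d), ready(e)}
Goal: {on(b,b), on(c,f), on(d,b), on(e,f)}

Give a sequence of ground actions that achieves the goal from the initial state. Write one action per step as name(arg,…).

bind(d,d); push(b,d); bind(f,e)

1. bind(d,d)  →  {inpos(c), inpos(d), on(b,c), on(b,d), on(c,f), on(d,d), ready(d), ready(e)}
2. push(b,d)  →  {inpos(c), inpos(d), on(b,b), on(b,c), on(b,d), on(c,f), on(d,b), ready(d), ready(e)}
3. bind(f,e)  →  {inpos(c), inpos(d), inpos(e), on(b,b), on(b,c), on(b,d), on(c,f), on(d,b), on(e,f), ready(d), ready(e)}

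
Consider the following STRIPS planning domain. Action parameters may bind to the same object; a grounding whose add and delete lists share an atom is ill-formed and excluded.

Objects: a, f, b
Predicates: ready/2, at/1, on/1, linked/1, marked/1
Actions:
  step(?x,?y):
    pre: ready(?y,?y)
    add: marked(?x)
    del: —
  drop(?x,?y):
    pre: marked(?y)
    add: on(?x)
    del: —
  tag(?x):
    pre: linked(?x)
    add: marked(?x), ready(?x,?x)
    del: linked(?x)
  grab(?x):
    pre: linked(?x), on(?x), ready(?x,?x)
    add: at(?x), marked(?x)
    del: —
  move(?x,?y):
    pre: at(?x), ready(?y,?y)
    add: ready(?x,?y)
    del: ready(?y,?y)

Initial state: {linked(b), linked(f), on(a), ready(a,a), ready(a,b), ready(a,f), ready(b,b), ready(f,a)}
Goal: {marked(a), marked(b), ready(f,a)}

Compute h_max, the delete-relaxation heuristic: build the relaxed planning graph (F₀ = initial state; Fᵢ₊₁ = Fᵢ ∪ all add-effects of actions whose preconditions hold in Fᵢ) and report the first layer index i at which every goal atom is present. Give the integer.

F0 = init (8 atoms)
F1 = F0 ∪ {marked(a), marked(b), marked(f), ready(f,f)}  (12 atoms)
goal ⊆ F1  ⇒  h_max = 1

1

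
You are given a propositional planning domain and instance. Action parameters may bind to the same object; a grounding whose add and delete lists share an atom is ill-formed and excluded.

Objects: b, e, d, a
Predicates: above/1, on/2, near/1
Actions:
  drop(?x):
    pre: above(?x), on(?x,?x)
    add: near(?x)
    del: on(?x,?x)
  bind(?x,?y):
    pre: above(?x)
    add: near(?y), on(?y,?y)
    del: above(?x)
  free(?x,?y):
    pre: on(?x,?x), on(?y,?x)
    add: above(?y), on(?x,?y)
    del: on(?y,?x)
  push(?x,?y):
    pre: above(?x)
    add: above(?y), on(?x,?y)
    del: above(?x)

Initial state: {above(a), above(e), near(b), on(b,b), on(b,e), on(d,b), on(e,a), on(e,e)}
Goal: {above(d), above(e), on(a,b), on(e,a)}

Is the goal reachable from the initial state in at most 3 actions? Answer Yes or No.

Yes

1. free(b,d)  →  {above(a), above(d), above(e), near(b), on(b,b), on(b,d), on(b,e), on(e,a), on(e,e)}
2. push(a,b)  →  {above(b), above(d), above(e), near(b), on(a,b), on(b,b), on(b,d), on(b,e), on(e,a), on(e,e)}
optimal plan length = 2; 2 ≤ 3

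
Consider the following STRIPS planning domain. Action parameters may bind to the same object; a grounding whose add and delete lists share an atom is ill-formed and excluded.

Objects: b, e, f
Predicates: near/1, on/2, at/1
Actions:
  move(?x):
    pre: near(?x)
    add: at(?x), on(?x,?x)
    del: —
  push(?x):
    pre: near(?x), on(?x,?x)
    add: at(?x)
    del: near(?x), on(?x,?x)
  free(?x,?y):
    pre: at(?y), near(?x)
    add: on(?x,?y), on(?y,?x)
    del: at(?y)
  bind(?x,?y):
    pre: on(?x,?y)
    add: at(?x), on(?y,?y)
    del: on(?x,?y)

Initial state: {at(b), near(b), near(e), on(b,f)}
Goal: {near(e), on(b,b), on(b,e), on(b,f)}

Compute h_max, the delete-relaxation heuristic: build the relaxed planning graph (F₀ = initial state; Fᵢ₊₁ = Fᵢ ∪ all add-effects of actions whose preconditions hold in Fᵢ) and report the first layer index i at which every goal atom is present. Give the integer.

1

F0 = init (4 atoms)
F1 = F0 ∪ {at(e), on(b,b), on(b,e), on(e,b), on(e,e), on(f,f)}  (10 atoms)
goal ⊆ F1  ⇒  h_max = 1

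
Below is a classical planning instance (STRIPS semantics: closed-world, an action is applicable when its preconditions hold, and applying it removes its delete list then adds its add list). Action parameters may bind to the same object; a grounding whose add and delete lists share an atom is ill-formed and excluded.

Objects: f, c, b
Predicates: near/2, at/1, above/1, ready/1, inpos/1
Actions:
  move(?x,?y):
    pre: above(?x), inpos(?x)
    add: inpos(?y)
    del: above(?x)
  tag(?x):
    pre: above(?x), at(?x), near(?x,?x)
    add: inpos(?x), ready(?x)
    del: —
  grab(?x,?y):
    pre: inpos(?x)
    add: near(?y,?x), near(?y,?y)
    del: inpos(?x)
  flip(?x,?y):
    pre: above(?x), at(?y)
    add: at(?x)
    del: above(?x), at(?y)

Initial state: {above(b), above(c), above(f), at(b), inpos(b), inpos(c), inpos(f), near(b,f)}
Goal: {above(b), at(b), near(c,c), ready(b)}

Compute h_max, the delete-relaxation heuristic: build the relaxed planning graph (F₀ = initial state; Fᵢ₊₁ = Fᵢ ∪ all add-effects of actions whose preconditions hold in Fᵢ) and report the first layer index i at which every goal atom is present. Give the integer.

F0 = init (8 atoms)
F1 = F0 ∪ {at(c), at(f), near(b,b), near(b,c), near(c,b), near(c,c), near(c,f), near(f,b), near(f,c), near(f,f)}  (18 atoms)
F2 = F1 ∪ {ready(b), ready(c), ready(f)}  (21 atoms)
goal ⊆ F2  ⇒  h_max = 2

2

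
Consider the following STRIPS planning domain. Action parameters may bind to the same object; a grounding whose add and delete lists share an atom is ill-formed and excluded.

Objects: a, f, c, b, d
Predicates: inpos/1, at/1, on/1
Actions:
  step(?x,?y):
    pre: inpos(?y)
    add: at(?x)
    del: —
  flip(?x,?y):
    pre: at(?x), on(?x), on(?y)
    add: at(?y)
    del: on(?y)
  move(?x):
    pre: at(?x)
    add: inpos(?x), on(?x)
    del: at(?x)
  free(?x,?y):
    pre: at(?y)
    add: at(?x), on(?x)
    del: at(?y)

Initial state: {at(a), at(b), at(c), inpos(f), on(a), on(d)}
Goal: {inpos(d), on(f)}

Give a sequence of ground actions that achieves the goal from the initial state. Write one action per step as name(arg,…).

1. step(d,f)  →  {at(a), at(b), at(c), at(d), inpos(f), on(a), on(d)}
2. move(d)  →  {at(a), at(b), at(c), inpos(d), inpos(f), on(a), on(d)}
3. free(f,a)  →  {at(b), at(c), at(f), inpos(d), inpos(f), on(a), on(d), on(f)}

step(d,f); move(d); free(f,a)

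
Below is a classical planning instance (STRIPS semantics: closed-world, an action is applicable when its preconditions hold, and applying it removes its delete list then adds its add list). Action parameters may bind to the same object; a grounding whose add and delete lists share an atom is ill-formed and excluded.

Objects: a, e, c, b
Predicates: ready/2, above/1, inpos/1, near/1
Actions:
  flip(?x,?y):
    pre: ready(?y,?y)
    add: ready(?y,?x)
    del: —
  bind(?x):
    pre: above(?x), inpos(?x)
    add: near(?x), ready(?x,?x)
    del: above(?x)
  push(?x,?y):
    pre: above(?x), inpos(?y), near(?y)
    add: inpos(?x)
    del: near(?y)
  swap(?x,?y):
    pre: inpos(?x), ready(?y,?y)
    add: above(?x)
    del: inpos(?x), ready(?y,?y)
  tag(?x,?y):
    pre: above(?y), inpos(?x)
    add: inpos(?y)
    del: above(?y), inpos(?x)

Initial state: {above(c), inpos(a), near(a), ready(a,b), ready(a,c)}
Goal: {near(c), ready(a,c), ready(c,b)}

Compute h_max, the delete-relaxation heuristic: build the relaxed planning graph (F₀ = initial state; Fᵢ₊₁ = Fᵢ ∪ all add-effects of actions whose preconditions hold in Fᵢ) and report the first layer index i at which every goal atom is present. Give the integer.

F0 = init (5 atoms)
F1 = F0 ∪ {inpos(c)}  (6 atoms)
F2 = F1 ∪ {near(c), ready(c,c)}  (8 atoms)
F3 = F2 ∪ {above(a), ready(c,a), ready(c,b), ready(c,e)}  (12 atoms)
goal ⊆ F3  ⇒  h_max = 3

3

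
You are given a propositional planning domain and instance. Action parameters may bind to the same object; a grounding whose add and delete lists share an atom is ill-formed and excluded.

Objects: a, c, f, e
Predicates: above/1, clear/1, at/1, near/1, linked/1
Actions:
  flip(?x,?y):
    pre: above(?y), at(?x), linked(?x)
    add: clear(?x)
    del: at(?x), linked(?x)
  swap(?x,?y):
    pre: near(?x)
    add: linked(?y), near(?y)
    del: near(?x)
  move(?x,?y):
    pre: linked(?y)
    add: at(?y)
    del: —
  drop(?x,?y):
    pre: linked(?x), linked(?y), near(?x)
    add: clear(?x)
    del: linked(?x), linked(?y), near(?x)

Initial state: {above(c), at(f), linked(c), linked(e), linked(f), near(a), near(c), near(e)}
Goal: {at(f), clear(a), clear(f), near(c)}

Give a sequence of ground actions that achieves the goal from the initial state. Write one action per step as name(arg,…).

swap(a,f); swap(e,a); drop(a,a); drop(f,c)

1. swap(a,f)  →  {above(c), at(f), linked(c), linked(e), linked(f), near(c), near(e), near(f)}
2. swap(e,a)  →  {above(c), at(f), linked(a), linked(c), linked(e), linked(f), near(a), near(c), near(f)}
3. drop(a,a)  →  {above(c), at(f), clear(a), linked(c), linked(e), linked(f), near(c), near(f)}
4. drop(f,c)  →  {above(c), at(f), clear(a), clear(f), linked(e), near(c)}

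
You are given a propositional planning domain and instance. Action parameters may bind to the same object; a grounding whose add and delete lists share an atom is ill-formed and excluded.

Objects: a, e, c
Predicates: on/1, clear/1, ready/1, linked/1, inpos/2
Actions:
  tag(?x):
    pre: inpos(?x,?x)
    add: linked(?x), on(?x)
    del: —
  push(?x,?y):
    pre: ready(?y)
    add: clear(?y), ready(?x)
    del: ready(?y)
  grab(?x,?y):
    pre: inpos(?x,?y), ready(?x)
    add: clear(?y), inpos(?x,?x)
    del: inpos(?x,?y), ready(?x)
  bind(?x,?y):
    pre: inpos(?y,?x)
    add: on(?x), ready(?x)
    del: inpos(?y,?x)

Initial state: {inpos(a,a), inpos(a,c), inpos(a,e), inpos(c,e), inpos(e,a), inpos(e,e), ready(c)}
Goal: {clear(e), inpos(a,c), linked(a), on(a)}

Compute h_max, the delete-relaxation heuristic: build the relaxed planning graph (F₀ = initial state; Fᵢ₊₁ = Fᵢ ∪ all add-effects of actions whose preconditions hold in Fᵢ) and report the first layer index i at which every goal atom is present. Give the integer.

F0 = init (7 atoms)
F1 = F0 ∪ {clear(c), clear(e), inpos(c,c), linked(a), linked(e), on(a), on(c), on(e), ready(a), ready(e)}  (17 atoms)
goal ⊆ F1  ⇒  h_max = 1

1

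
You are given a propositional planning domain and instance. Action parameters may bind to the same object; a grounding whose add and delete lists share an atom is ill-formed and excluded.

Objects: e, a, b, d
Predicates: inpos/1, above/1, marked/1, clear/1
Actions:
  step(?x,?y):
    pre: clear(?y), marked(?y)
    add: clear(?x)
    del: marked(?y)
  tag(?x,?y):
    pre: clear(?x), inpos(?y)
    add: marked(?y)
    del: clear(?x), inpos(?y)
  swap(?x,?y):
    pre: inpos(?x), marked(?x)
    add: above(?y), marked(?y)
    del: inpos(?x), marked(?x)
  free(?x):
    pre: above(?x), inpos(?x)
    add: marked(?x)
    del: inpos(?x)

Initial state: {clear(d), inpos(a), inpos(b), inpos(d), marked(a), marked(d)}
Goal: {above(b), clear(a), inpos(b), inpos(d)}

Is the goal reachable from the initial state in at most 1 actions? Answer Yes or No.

No

1. step(a,d)  →  {clear(a), clear(d), inpos(a), inpos(b), inpos(d), marked(a)}
2. swap(a,b)  →  {above(b), clear(a), clear(d), inpos(b), inpos(d), marked(b)}
optimal plan length = 2; 2 > 1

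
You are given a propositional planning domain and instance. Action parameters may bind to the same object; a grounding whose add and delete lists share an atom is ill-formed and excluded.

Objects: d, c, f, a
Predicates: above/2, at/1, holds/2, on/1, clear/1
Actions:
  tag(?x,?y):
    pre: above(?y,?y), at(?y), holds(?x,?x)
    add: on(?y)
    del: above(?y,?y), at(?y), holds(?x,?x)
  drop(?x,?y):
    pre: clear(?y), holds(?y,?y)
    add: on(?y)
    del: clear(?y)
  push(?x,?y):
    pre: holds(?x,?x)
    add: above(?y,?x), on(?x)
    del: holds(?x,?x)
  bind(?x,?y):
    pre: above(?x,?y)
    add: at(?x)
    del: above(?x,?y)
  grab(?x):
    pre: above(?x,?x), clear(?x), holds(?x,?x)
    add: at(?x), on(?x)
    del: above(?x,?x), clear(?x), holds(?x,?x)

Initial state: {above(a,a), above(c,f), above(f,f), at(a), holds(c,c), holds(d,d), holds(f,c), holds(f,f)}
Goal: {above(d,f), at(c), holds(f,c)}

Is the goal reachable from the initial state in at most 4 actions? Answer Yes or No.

Yes

1. push(f,d)  →  {above(a,a), above(c,f), above(d,f), above(f,f), at(a), holds(c,c), holds(d,d), holds(f,c), on(f)}
2. bind(c,f)  →  {above(a,a), above(d,f), above(f,f), at(a), at(c), holds(c,c), holds(d,d), holds(f,c), on(f)}
optimal plan length = 2; 2 ≤ 4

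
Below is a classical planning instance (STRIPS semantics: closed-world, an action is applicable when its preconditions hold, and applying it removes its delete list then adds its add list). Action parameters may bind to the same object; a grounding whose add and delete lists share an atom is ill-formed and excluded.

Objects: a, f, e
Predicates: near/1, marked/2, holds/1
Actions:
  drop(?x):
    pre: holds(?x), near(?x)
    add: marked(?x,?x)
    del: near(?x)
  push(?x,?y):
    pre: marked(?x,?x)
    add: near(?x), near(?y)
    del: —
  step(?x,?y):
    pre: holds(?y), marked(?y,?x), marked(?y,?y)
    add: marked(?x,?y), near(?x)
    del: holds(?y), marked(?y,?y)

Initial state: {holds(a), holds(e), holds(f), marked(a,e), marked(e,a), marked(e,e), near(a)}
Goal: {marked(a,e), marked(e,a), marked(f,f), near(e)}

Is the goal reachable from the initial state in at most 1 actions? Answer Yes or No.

1. push(e,f)  →  {holds(a), holds(e), holds(f), marked(a,e), marked(e,a), marked(e,e), near(a), near(e), near(f)}
2. drop(f)  →  {holds(a), holds(e), holds(f), marked(a,e), marked(e,a), marked(e,e), marked(f,f), near(a), near(e)}
optimal plan length = 2; 2 > 1

No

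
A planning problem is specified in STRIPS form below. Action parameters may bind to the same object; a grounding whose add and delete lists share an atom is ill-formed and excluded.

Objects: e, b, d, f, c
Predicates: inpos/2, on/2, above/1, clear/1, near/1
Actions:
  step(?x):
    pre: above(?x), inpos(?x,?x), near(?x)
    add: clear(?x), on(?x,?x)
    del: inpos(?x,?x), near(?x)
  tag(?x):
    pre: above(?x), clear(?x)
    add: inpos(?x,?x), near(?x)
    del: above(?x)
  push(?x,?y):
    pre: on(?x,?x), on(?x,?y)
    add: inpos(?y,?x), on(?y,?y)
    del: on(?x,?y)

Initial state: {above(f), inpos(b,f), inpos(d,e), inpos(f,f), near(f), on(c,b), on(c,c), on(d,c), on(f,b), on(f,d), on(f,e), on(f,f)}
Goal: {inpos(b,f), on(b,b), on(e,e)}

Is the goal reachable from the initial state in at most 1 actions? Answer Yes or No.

No

1. push(f,e)  →  {above(f), inpos(b,f), inpos(d,e), inpos(e,f), inpos(f,f), near(f), on(c,b), on(c,c), on(d,c), on(e,e), on(f,b), on(f,d), on(f,f)}
2. push(f,b)  →  {above(f), inpos(b,f), inpos(d,e), inpos(e,f), inpos(f,f), near(f), on(b,b), on(c,b), on(c,c), on(d,c), on(e,e), on(f,d), on(f,f)}
optimal plan length = 2; 2 > 1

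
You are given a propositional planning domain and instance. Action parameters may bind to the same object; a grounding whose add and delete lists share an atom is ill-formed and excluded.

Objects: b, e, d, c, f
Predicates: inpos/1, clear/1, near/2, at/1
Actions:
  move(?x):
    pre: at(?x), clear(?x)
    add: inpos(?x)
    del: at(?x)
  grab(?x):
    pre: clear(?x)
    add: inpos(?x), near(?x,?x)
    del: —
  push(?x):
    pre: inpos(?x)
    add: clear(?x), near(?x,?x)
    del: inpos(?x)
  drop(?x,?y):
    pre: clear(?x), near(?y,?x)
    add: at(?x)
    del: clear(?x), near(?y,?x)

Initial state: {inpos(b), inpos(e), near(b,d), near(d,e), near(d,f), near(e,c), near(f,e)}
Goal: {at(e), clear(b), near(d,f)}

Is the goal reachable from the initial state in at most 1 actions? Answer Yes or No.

No

1. push(b)  →  {clear(b), inpos(e), near(b,b), near(b,d), near(d,e), near(d,f), near(e,c), near(f,e)}
2. push(e)  →  {clear(b), clear(e), near(b,b), near(b,d), near(d,e), near(d,f), near(e,c), near(e,e), near(f,e)}
3. drop(e,e)  →  {at(e), clear(b), near(b,b), near(b,d), near(d,e), near(d,f), near(e,c), near(f,e)}
optimal plan length = 3; 3 > 1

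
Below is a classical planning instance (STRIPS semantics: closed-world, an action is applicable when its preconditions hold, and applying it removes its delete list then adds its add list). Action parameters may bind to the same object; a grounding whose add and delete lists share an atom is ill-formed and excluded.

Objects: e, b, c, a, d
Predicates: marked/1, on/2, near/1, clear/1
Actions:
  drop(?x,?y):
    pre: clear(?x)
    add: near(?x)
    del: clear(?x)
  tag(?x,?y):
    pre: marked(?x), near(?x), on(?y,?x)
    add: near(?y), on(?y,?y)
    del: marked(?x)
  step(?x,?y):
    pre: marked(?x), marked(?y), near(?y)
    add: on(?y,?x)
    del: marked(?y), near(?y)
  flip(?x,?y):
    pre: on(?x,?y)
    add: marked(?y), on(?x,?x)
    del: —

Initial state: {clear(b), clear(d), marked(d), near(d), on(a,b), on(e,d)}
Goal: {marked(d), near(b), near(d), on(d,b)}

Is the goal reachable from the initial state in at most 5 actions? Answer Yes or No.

Yes

1. drop(b,e)  →  {clear(d), marked(d), near(b), near(d), on(a,b), on(e,d)}
2. flip(a,b)  →  {clear(d), marked(b), marked(d), near(b), near(d), on(a,a), on(a,b), on(e,d)}
3. step(b,d)  →  {clear(d), marked(b), near(b), on(a,a), on(a,b), on(d,b), on(e,d)}
4. drop(d,e)  →  {marked(b), near(b), near(d), on(a,a), on(a,b), on(d,b), on(e,d)}
5. flip(e,d)  →  {marked(b), marked(d), near(b), near(d), on(a,a), on(a,b), on(d,b), on(e,d), on(e,e)}
optimal plan length = 5; 5 ≤ 5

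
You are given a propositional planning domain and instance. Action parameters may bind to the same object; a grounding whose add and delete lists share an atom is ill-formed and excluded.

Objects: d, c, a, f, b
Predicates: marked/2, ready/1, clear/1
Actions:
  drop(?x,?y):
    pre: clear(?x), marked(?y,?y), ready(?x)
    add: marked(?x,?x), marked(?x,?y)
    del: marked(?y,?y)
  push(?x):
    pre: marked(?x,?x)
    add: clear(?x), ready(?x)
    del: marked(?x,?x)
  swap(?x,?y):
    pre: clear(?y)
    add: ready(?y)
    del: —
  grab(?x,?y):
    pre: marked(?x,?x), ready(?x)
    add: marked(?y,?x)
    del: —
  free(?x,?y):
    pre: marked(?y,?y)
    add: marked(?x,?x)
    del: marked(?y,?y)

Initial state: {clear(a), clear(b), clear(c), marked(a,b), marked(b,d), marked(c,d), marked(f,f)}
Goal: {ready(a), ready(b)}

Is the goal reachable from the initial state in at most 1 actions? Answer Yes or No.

1. swap(d,a)  →  {clear(a), clear(b), clear(c), marked(a,b), marked(b,d), marked(c,d), marked(f,f), ready(a)}
2. swap(d,b)  →  {clear(a), clear(b), clear(c), marked(a,b), marked(b,d), marked(c,d), marked(f,f), ready(a), ready(b)}
optimal plan length = 2; 2 > 1

No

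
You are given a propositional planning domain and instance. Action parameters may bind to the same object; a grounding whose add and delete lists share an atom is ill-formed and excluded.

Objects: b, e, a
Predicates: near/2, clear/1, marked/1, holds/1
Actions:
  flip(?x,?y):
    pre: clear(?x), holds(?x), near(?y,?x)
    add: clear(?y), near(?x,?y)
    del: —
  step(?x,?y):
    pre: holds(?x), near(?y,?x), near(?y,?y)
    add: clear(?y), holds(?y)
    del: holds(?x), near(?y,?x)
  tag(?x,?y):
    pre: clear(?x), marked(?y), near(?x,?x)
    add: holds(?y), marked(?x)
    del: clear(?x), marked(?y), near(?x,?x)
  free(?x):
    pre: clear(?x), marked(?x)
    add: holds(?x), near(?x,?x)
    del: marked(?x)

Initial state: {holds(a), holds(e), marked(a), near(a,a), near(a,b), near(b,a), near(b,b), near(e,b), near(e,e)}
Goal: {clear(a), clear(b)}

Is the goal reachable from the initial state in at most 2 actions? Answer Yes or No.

1. step(a,b)  →  {clear(b), holds(b), holds(e), marked(a), near(a,a), near(a,b), near(b,b), near(e,b), near(e,e)}
2. flip(b,a)  →  {clear(a), clear(b), holds(b), holds(e), marked(a), near(a,a), near(a,b), near(b,a), near(b,b), near(e,b), near(e,e)}
optimal plan length = 2; 2 ≤ 2

Yes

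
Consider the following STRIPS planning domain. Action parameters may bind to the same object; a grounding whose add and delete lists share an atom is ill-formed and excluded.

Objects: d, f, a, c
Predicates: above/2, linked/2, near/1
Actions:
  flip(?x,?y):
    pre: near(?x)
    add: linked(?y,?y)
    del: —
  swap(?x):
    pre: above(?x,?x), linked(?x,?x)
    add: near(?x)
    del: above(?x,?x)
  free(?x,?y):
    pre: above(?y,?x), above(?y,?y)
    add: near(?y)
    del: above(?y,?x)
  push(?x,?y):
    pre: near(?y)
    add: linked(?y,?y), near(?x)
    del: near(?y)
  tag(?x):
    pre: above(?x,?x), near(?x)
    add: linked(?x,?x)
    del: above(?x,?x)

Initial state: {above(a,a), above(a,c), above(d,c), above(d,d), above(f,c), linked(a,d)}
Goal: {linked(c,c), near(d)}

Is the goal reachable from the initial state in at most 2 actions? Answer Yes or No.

Yes

1. free(d,d)  →  {above(a,a), above(a,c), above(d,c), above(f,c), linked(a,d), near(d)}
2. flip(d,c)  →  {above(a,a), above(a,c), above(d,c), above(f,c), linked(a,d), linked(c,c), near(d)}
optimal plan length = 2; 2 ≤ 2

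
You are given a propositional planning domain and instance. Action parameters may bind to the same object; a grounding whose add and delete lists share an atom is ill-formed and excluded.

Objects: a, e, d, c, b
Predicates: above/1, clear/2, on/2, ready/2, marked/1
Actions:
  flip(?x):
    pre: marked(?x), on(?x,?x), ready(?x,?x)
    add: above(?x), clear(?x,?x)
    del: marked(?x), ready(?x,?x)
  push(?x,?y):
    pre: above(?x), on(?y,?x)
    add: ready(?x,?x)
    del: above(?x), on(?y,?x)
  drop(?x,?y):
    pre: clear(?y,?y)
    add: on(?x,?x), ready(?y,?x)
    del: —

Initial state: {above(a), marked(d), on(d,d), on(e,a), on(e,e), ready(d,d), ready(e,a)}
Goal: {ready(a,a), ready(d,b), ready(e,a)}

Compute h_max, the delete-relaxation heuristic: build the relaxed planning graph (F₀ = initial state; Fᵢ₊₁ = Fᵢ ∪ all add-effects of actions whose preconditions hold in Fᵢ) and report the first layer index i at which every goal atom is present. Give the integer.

F0 = init (7 atoms)
F1 = F0 ∪ {above(d), clear(d,d), ready(a,a)}  (10 atoms)
F2 = F1 ∪ {on(a,a), on(b,b), on(c,c), ready(d,a), ready(d,b), ready(d,c), ready(d,e)}  (17 atoms)
goal ⊆ F2  ⇒  h_max = 2

2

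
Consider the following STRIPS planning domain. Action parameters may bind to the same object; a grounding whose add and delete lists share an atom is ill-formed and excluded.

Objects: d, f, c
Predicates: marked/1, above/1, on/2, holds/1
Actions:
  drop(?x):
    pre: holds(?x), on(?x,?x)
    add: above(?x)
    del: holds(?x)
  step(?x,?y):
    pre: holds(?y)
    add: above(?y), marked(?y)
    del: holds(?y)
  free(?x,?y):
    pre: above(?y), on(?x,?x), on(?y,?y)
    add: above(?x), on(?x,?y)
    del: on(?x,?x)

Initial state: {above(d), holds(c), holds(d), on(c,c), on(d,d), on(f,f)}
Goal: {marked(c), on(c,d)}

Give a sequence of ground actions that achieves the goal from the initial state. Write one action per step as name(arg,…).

step(d,c); free(c,d)

1. step(d,c)  →  {above(c), above(d), holds(d), marked(c), on(c,c), on(d,d), on(f,f)}
2. free(c,d)  →  {above(c), above(d), holds(d), marked(c), on(c,d), on(d,d), on(f,f)}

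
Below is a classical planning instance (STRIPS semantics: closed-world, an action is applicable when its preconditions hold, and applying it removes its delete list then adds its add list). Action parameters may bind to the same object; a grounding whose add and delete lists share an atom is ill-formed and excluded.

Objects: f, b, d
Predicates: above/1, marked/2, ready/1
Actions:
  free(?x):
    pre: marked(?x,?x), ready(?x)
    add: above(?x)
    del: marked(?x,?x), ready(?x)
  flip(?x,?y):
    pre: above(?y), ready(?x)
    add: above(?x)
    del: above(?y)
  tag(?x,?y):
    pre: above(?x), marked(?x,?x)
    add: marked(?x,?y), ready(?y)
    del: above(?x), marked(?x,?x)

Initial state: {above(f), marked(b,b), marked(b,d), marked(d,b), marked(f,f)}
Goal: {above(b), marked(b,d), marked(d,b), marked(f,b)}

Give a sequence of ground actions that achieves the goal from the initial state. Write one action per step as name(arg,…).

tag(f,b); free(b)

1. tag(f,b)  →  {marked(b,b), marked(b,d), marked(d,b), marked(f,b), ready(b)}
2. free(b)  →  {above(b), marked(b,d), marked(d,b), marked(f,b)}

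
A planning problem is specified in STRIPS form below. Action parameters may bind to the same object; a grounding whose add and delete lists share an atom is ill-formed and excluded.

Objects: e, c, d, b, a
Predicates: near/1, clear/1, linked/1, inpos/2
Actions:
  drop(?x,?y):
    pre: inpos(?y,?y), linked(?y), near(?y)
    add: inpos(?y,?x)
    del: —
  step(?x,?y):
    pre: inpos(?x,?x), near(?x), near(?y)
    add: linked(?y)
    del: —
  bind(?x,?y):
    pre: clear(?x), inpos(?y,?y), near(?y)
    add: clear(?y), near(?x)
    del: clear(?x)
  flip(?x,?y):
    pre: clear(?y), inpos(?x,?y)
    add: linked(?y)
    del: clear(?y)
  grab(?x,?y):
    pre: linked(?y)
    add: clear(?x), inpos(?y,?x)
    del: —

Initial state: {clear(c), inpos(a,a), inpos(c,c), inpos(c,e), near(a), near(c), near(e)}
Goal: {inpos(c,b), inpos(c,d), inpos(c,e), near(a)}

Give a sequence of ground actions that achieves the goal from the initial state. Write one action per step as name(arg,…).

1. step(c,c)  →  {clear(c), inpos(a,a), inpos(c,c), inpos(c,e), linked(c), near(a), near(c), near(e)}
2. drop(d,c)  →  {clear(c), inpos(a,a), inpos(c,c), inpos(c,d), inpos(c,e), linked(c), near(a), near(c), near(e)}
3. drop(b,c)  →  {clear(c), inpos(a,a), inpos(c,b), inpos(c,c), inpos(c,d), inpos(c,e), linked(c), near(a), near(c), near(e)}

step(c,c); drop(d,c); drop(b,c)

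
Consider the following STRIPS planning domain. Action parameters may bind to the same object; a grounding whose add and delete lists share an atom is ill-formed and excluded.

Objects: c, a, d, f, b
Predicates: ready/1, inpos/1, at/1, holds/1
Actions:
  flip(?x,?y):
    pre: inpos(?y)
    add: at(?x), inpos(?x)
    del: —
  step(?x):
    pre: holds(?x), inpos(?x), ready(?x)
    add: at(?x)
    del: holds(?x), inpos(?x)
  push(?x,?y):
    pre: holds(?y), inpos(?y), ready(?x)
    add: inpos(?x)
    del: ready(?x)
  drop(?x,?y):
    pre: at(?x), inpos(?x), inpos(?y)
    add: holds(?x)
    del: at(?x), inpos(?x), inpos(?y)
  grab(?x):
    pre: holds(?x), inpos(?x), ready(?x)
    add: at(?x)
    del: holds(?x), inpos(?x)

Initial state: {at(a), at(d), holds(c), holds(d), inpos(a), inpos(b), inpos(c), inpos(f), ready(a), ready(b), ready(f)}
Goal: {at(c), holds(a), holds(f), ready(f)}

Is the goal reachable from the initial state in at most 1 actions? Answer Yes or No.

No

1. flip(c,c)  →  {at(a), at(c), at(d), holds(c), holds(d), inpos(a), inpos(b), inpos(c), inpos(f), ready(a), ready(b), ready(f)}
2. flip(f,c)  →  {at(a), at(c), at(d), at(f), holds(c), holds(d), inpos(a), inpos(b), inpos(c), inpos(f), ready(a), ready(b), ready(f)}
3. drop(a,c)  →  {at(c), at(d), at(f), holds(a), holds(c), holds(d), inpos(b), inpos(f), ready(a), ready(b), ready(f)}
4. drop(f,f)  →  {at(c), at(d), holds(a), holds(c), holds(d), holds(f), inpos(b), ready(a), ready(b), ready(f)}
optimal plan length = 4; 4 > 1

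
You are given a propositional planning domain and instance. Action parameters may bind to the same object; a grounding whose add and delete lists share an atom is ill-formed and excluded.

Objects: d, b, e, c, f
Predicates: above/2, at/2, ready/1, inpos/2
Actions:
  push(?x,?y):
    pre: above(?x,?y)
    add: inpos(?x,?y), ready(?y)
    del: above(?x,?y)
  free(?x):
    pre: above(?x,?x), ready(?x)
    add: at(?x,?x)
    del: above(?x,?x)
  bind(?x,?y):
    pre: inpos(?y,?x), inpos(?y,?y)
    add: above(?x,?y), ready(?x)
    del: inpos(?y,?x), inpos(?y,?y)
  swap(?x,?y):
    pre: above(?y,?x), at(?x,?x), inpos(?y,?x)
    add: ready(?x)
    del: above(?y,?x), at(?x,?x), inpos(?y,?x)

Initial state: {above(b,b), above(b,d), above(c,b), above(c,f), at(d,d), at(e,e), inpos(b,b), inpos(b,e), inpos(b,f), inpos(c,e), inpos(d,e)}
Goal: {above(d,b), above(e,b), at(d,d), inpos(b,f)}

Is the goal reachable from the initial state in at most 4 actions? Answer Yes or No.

Yes

1. push(b,d)  →  {above(b,b), above(c,b), above(c,f), at(d,d), at(e,e), inpos(b,b), inpos(b,d), inpos(b,e), inpos(b,f), inpos(c,e), inpos(d,e), ready(d)}
2. bind(d,b)  →  {above(b,b), above(c,b), above(c,f), above(d,b), at(d,d), at(e,e), inpos(b,e), inpos(b,f), inpos(c,e), inpos(d,e), ready(d)}
3. push(b,b)  →  {above(c,b), above(c,f), above(d,b), at(d,d), at(e,e), inpos(b,b), inpos(b,e), inpos(b,f), inpos(c,e), inpos(d,e), ready(b), ready(d)}
4. bind(e,b)  →  {above(c,b), above(c,f), above(d,b), above(e,b), at(d,d), at(e,e), inpos(b,f), inpos(c,e), inpos(d,e), ready(b), ready(d), ready(e)}
optimal plan length = 4; 4 ≤ 4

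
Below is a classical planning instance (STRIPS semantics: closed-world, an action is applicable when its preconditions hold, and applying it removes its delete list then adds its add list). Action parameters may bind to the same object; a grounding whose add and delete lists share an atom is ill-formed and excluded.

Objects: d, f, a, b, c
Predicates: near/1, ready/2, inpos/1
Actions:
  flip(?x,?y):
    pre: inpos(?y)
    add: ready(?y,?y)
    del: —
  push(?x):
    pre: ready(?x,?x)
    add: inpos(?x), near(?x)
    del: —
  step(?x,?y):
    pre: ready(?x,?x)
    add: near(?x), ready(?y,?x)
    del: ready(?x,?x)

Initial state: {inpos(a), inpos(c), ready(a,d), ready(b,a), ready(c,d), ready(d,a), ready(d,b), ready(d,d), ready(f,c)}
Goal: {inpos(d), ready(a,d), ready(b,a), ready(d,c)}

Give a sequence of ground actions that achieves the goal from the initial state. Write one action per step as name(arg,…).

1. flip(d,c)  →  {inpos(a), inpos(c), ready(a,d), ready(b,a), ready(c,c), ready(c,d), ready(d,a), ready(d,b), ready(d,d), ready(f,c)}
2. push(d)  →  {inpos(a), inpos(c), inpos(d), near(d), ready(a,d), ready(b,a), ready(c,c), ready(c,d), ready(d,a), ready(d,b), ready(d,d), ready(f,c)}
3. step(c,d)  →  {inpos(a), inpos(c), inpos(d), near(c), near(d), ready(a,d), ready(b,a), ready(c,d), ready(d,a), ready(d,b), ready(d,c), ready(d,d), ready(f,c)}

flip(d,c); push(d); step(c,d)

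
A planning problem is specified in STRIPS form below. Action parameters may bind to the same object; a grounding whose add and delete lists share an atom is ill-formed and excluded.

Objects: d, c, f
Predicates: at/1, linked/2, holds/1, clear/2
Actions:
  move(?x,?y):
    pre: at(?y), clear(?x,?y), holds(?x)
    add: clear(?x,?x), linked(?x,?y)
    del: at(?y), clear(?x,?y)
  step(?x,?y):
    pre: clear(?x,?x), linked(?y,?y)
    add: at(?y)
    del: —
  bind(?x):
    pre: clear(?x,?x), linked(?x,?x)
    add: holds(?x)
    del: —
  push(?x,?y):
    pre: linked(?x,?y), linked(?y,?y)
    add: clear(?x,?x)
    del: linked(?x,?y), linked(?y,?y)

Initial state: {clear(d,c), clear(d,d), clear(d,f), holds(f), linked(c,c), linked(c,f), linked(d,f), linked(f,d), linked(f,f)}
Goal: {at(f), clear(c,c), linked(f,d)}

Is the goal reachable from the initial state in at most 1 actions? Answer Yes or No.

1. step(d,f)  →  {at(f), clear(d,c), clear(d,d), clear(d,f), holds(f), linked(c,c), linked(c,f), linked(d,f), linked(f,d), linked(f,f)}
2. push(c,c)  →  {at(f), clear(c,c), clear(d,c), clear(d,d), clear(d,f), holds(f), linked(c,f), linked(d,f), linked(f,d), linked(f,f)}
optimal plan length = 2; 2 > 1

No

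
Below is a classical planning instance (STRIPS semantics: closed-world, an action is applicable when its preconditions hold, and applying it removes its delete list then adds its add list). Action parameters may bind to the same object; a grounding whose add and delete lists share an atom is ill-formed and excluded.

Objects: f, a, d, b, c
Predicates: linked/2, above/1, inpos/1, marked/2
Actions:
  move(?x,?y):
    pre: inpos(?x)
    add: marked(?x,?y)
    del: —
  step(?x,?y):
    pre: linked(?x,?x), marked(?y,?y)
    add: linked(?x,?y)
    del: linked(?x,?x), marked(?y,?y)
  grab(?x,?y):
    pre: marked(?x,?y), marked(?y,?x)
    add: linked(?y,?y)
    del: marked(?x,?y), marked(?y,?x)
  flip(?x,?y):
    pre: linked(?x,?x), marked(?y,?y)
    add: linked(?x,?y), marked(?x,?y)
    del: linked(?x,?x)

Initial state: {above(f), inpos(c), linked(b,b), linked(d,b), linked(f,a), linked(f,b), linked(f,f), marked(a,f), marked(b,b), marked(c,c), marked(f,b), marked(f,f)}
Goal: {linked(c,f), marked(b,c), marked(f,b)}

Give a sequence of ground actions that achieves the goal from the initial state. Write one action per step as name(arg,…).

flip(b,c); grab(c,c); step(c,f)

1. flip(b,c)  →  {above(f), inpos(c), linked(b,c), linked(d,b), linked(f,a), linked(f,b), linked(f,f), marked(a,f), marked(b,b), marked(b,c), marked(c,c), marked(f,b), marked(f,f)}
2. grab(c,c)  →  {above(f), inpos(c), linked(b,c), linked(c,c), linked(d,b), linked(f,a), linked(f,b), linked(f,f), marked(a,f), marked(b,b), marked(b,c), marked(f,b), marked(f,f)}
3. step(c,f)  →  {above(f), inpos(c), linked(b,c), linked(c,f), linked(d,b), linked(f,a), linked(f,b), linked(f,f), marked(a,f), marked(b,b), marked(b,c), marked(f,b)}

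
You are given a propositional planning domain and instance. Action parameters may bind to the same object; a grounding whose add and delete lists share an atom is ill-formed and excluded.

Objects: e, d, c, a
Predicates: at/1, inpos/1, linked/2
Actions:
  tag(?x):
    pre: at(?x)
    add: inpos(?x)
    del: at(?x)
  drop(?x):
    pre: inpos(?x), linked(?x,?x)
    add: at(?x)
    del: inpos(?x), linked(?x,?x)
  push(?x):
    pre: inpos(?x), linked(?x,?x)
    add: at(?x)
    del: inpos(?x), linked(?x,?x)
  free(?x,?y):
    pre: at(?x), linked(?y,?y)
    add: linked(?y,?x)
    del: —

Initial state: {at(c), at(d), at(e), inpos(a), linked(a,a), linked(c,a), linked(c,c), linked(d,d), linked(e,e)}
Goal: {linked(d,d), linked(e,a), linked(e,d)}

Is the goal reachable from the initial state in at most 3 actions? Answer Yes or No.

1. drop(a)  →  {at(a), at(c), at(d), at(e), linked(c,a), linked(c,c), linked(d,d), linked(e,e)}
2. free(d,e)  →  {at(a), at(c), at(d), at(e), linked(c,a), linked(c,c), linked(d,d), linked(e,d), linked(e,e)}
3. free(a,e)  →  {at(a), at(c), at(d), at(e), linked(c,a), linked(c,c), linked(d,d), linked(e,a), linked(e,d), linked(e,e)}
optimal plan length = 3; 3 ≤ 3

Yes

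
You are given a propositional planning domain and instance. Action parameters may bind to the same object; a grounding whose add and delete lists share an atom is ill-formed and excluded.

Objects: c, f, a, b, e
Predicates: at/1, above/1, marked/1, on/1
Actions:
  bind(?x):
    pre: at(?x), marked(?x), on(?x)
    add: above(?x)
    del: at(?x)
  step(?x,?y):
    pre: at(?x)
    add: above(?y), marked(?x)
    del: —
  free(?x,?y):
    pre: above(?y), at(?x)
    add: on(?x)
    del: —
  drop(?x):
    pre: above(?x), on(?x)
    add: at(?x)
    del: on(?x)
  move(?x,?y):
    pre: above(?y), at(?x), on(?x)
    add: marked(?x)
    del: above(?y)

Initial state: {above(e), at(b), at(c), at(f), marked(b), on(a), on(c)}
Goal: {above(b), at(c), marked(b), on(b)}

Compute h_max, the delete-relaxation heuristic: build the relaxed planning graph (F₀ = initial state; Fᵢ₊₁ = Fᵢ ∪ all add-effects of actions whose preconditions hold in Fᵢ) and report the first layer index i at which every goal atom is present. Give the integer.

F0 = init (7 atoms)
F1 = F0 ∪ {above(a), above(b), above(c), above(f), marked(c), marked(f), on(b), on(f)}  (15 atoms)
goal ⊆ F1  ⇒  h_max = 1

1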